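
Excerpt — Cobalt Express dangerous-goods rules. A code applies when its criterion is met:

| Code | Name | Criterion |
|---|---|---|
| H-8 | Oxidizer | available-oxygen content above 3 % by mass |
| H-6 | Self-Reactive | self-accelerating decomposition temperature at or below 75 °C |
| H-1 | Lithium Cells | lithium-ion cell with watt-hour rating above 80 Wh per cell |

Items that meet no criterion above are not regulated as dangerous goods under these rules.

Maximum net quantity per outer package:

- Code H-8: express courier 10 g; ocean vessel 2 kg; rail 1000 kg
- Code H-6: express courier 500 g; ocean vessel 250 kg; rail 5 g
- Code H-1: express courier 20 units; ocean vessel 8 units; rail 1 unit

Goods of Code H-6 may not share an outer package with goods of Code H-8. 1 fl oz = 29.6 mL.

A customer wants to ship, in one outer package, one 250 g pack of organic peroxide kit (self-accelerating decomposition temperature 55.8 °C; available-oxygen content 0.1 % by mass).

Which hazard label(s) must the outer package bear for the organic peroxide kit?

Code H-6

The organic peroxide kit has self-accelerating decomposition temperature 55.8 °C, which is ≤ 75 °C, so it is Code H-6 (Self-Reactive).
Only the Code H-6 label is required.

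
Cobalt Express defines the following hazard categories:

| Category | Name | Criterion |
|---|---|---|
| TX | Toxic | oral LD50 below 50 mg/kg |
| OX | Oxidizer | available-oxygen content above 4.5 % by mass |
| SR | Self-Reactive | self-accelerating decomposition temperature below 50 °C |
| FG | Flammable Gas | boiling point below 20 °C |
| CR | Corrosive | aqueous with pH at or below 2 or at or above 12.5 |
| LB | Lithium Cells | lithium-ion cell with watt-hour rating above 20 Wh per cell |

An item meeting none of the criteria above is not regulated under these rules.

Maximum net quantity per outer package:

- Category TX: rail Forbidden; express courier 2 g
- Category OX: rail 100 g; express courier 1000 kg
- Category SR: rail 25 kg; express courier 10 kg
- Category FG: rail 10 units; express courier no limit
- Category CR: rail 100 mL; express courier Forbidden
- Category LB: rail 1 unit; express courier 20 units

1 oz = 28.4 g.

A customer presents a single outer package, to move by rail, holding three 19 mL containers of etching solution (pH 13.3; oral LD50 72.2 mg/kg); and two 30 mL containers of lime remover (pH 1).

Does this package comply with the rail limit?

No

pH 13.3 meets the Category CR criterion (Corrosive), so the etching solution is Category CR.
With pH 1 (≤ 2), the lime remover falls in Category CR.
Total Category CR: (three 19 mL containers = 57 mL) + (two 30 mL containers = 60 mL) = 117 mL.
117 mL exceeds the rail limit of 100 mL for Category CR.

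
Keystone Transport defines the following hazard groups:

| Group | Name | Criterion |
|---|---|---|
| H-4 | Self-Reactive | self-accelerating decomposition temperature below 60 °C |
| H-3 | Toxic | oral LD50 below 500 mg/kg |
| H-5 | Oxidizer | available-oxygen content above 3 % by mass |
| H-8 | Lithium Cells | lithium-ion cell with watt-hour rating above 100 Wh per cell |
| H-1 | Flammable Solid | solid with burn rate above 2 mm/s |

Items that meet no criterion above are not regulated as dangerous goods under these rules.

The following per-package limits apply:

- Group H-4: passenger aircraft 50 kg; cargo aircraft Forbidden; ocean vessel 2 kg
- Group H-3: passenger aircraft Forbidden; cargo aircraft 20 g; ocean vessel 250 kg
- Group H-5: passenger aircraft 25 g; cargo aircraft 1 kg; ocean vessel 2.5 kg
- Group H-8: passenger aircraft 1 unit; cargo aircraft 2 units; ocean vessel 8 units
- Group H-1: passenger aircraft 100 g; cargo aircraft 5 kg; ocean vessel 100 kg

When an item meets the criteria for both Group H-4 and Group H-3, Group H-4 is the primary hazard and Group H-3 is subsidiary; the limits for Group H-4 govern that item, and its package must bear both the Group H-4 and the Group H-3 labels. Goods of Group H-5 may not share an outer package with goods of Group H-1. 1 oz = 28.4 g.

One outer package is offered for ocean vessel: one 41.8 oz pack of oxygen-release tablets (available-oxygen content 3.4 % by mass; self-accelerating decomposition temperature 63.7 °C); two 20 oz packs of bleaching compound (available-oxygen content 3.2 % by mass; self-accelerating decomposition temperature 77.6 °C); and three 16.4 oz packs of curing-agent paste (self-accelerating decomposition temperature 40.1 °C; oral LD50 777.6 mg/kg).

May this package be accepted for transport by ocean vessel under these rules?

Oxygen-release tablets: available-oxygen content 3.4 % by mass > 3 % by mass → Group H-5 (Oxidizer).
The bleaching compound has available-oxygen content 3.2 % by mass, which is > 3 % by mass, so it is Group H-5 (Oxidizer).
The curing-agent paste has self-accelerating decomposition temperature 40.1 °C, which is < 60 °C, so it is Group H-4 (Self-Reactive).
Total Group H-5: (one 41.8 oz pack = 1187.12 g) + (two 20 oz packs = 1.136 kg) = 2323.12 g.
That is within the Group H-5 ocean vessel limit of 2.5 kg.
Group H-4 quantity: three 16.4 oz packs = 1397.28 g.
1397.28 g is within the ocean vessel limit of 2 kg for Group H-4.
The segregation rule (Group H-5 with Group H-1) does not apply to Group H-5 with Group H-4.
Every hazard group is within its ocean vessel limit and no segregation rule is violated.

Yes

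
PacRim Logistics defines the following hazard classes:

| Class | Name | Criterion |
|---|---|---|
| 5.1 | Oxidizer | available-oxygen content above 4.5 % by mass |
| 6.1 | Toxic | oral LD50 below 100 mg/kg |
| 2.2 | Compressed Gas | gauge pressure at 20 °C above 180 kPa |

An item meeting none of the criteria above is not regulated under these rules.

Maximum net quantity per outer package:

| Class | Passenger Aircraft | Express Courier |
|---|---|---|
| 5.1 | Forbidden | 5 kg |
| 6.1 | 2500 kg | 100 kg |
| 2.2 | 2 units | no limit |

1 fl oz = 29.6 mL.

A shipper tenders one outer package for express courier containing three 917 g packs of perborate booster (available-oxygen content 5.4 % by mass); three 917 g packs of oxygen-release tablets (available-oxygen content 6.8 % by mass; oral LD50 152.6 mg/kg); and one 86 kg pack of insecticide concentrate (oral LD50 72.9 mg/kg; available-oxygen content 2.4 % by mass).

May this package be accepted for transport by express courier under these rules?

No

The perborate booster has available-oxygen content 5.4 % by mass, which is > 4.5 % by mass, so it is Class 5.1 (Oxidizer).
The oxygen-release tablets have available-oxygen content 6.8 % by mass, which is > 4.5 % by mass, so they are Class 5.1 (Oxidizer).
With oral LD50 72.9 mg/kg (< 100 mg/kg), the insecticide concentrate falls in Class 6.1.
Class 6.1 quantity: 86 kg.
That is within the Class 6.1 express courier limit of 100 kg.
Class 5.1 net quantity: (three 917 g packs = 2.751 kg) + (three 917 g packs = 2.751 kg) = 5.502 kg.
That exceeds the Class 5.1 express courier limit of 5 kg.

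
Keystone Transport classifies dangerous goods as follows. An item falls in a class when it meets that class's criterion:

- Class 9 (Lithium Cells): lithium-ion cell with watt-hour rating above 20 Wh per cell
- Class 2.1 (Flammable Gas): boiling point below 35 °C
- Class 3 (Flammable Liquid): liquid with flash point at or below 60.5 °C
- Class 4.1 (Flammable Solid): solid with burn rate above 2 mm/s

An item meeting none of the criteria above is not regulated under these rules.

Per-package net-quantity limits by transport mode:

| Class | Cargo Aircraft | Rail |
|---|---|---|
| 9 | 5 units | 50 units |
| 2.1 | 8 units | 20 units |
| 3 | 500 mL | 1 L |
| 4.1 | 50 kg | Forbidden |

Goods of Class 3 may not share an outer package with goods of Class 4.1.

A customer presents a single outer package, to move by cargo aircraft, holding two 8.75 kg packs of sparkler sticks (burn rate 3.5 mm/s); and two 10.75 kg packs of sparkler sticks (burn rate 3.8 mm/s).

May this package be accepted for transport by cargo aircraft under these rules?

Yes

Burn rate 3.5 mm/s meets the Class 4.1 criterion (Flammable Solid), so the sparkler sticks are Class 4.1.
With burn rate 3.8 mm/s (> 2 mm/s), the sparkler sticks fall in Class 4.1.
Total Class 4.1: (two 8.75 kg packs = 17.5 kg) + (two 10.75 kg packs = 21.5 kg) = 39 kg.
39 kg ≤ 50 kg (cargo aircraft limit, Class 4.1) — within limit.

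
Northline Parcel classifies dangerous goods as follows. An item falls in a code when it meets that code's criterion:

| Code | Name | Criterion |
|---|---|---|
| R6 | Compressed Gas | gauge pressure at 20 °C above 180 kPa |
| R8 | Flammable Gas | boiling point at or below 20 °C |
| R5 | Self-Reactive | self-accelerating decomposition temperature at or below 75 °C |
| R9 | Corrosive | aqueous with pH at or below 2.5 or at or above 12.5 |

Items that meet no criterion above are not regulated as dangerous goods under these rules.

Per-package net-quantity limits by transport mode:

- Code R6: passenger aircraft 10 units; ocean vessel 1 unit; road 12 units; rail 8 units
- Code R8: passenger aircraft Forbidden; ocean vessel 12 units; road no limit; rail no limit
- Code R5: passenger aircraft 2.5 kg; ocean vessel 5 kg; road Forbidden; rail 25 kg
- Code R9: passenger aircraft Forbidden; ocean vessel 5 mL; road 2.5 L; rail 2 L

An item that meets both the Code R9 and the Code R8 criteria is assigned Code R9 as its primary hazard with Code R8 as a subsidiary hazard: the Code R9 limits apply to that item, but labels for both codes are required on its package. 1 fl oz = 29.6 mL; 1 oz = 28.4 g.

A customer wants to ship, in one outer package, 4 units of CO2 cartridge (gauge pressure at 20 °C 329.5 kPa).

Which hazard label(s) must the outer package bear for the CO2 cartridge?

The CO2 cartridge has gauge pressure at 20 °C 329.5 kPa, which is > 180 kPa, so it is Code R6 (Compressed Gas).
Only the Code R6 label is required.

Code R6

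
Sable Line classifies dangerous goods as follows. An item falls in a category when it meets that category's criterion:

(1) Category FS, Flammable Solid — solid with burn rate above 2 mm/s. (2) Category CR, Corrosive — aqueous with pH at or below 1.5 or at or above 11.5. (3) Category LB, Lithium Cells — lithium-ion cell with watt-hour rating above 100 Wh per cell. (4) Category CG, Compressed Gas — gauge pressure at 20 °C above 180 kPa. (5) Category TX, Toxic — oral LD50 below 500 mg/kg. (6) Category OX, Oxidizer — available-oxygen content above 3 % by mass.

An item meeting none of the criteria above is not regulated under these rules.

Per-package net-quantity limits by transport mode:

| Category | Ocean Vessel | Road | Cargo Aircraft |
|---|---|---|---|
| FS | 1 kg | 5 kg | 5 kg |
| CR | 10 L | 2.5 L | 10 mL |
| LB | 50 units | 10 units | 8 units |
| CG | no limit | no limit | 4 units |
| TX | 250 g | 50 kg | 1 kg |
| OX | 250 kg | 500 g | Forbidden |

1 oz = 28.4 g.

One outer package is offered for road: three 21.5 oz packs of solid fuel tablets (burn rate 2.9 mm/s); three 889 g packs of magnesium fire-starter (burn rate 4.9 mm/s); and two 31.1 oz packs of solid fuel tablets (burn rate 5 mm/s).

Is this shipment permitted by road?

The solid fuel tablets have burn rate 2.9 mm/s, which is > 2 mm/s, so they are Category FS (Flammable Solid).
Burn rate 4.9 mm/s meets the Category FS criterion (Flammable Solid), so the magnesium fire-starter is Category FS.
The solid fuel tablets have burn rate 5 mm/s, which is > 2 mm/s, so they are Category FS (Flammable Solid).
Total Category FS: (three 21.5 oz packs = 1831.8 g) + (three 889 g packs = 2.667 kg) + (two 31.1 oz packs = 1766.48 g) = 6265.28 g.
6265.28 g > 5 kg (road limit, Category FS) — over the limit.

No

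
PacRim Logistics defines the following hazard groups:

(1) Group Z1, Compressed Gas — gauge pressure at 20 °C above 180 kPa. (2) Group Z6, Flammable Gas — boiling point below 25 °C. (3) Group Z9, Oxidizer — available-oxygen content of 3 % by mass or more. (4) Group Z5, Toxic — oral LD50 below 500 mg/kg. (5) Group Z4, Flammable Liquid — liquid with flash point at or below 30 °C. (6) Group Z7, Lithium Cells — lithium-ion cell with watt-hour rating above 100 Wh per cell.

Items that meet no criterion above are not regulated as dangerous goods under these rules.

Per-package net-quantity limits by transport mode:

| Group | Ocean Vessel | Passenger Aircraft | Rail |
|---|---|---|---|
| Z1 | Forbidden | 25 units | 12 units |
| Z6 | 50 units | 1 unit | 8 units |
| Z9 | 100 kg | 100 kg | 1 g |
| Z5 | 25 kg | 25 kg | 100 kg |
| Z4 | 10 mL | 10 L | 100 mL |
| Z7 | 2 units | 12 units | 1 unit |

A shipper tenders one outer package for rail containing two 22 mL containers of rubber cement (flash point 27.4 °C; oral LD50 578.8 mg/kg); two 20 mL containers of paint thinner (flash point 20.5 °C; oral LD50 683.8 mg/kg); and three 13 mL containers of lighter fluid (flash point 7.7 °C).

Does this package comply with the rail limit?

With flash point 27.4 °C (≤ 30 °C), the rubber cement falls in Group Z4.
Flash point 20.5 °C meets the Group Z4 criterion (Flammable Liquid), so the paint thinner is Group Z4.
Lighter fluid: flash point 7.7 °C ≤ 30 °C → Group Z4 (Flammable Liquid).
Total Group Z4: (two 22 mL containers = 44 mL) + (two 20 mL containers = 40 mL) + (three 13 mL containers = 39 mL) = 123 mL.
123 mL exceeds the rail limit of 100 mL for Group Z4.

No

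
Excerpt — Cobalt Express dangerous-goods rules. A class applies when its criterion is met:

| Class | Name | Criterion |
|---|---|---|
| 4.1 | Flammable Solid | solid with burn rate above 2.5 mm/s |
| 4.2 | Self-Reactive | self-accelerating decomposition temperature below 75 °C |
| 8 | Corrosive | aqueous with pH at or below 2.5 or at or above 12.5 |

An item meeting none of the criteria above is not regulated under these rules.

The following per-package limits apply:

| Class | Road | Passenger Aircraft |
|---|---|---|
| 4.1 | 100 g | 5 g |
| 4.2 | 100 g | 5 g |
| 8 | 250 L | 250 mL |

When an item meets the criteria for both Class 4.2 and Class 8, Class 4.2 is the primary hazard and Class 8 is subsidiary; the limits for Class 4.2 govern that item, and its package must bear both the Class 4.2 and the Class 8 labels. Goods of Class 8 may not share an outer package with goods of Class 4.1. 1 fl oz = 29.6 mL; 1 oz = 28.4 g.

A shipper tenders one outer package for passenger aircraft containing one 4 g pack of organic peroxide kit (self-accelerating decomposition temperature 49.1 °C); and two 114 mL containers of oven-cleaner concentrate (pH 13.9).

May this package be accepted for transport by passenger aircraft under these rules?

With self-accelerating decomposition temperature 49.1 °C (< 75 °C), the organic peroxide kit falls in Class 4.2.
With pH 13.9 (≥ 12.5), the oven-cleaner concentrate falls in Class 8.
Class 8 quantity: two 114 mL containers = 228 mL.
228 mL ≤ 250 mL (passenger aircraft limit, Class 8) — within limit.
Class 4.2 quantity: 4 g.
4 g ≤ 5 g (passenger aircraft limit, Class 4.2) — within limit.
The segregation rule (Class 8 with Class 4.1) does not apply to Class 8 with Class 4.2.
Every hazard class is within its passenger aircraft limit and no segregation rule is violated.

Yes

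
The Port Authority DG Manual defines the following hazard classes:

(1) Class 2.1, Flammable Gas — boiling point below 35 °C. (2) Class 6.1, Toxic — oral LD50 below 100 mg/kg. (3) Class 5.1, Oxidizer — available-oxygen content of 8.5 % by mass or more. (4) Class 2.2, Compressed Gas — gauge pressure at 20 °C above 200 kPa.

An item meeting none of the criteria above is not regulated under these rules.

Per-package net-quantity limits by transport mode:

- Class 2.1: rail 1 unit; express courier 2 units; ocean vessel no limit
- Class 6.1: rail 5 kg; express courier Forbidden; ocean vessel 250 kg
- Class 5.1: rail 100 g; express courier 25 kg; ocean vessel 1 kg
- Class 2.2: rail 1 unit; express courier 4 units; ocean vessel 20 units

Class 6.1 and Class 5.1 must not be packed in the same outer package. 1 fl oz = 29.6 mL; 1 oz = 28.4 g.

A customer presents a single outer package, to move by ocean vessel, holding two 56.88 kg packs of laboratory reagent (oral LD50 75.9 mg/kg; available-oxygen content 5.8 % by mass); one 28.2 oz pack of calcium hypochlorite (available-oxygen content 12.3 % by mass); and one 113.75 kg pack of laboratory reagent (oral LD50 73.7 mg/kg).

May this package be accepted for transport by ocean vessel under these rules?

No

Oral LD50 75.9 mg/kg meets the Class 6.1 criterion (Toxic), so the laboratory reagent is Class 6.1.
Calcium hypochlorite: available-oxygen content 12.3 % by mass ≥ 8.5 % by mass → Class 5.1 (Oxidizer).
Oral LD50 73.7 mg/kg meets the Class 6.1 criterion (Toxic), so the laboratory reagent is Class 6.1.
Total Class 6.1: (two 56.88 kg packs = 113.76 kg) + 113.75 kg = 227.51 kg.
227.51 kg ≤ 250 kg (ocean vessel limit, Class 6.1) — within limit.
Class 5.1 quantity: one 28.2 oz pack = 800.88 g.
That is within the Class 5.1 ocean vessel limit of 1 kg.
Class 6.1 and Class 5.1 may not share an outer package.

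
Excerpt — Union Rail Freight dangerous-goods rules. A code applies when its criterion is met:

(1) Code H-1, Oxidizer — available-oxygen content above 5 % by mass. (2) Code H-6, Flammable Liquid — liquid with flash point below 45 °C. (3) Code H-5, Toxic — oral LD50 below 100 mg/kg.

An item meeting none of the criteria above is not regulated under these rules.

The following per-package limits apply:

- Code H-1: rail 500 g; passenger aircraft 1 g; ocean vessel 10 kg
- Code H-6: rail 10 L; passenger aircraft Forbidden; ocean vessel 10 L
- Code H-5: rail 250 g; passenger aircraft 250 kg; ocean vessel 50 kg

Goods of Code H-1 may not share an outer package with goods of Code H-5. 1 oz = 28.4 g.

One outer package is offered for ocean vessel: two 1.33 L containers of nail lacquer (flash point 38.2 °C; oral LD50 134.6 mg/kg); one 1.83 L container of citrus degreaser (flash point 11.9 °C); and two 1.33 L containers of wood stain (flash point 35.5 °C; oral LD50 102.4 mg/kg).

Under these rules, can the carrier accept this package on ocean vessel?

Yes

Flash point 38.2 °C meets the Code H-6 criterion (Flammable Liquid), so the nail lacquer is Code H-6.
Flash point 11.9 °C meets the Code H-6 criterion (Flammable Liquid), so the citrus degreaser is Code H-6.
The wood stain has flash point 35.5 °C, which is < 45 °C, so it is Code H-6 (Flammable Liquid).
Total Code H-6: (two 1.33 L containers = 2.66 L) + 1.83 L + (two 1.33 L containers = 2.66 L) = 7.15 L.
That is within the Code H-6 ocean vessel limit of 10 L.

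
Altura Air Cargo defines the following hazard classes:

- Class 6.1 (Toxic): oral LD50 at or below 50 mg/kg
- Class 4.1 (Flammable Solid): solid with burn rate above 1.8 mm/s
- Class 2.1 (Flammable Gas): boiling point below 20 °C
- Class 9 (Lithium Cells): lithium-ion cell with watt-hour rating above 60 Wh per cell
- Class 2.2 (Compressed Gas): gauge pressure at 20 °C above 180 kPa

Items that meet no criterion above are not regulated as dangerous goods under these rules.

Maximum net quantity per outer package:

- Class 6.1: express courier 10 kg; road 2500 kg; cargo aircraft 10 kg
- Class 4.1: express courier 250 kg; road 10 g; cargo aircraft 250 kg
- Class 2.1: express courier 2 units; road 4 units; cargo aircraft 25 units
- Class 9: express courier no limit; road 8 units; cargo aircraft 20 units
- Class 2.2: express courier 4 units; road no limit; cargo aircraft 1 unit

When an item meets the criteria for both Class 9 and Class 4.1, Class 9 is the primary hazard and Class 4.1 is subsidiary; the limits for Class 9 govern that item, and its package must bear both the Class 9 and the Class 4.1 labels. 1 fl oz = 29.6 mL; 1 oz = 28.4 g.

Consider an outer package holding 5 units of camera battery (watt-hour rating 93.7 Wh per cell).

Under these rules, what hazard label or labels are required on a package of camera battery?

Class 9

With watt-hour rating 93.7 Wh per cell (> 60 Wh per cell), the camera battery falls in Class 9.
Only the Class 9 label is required.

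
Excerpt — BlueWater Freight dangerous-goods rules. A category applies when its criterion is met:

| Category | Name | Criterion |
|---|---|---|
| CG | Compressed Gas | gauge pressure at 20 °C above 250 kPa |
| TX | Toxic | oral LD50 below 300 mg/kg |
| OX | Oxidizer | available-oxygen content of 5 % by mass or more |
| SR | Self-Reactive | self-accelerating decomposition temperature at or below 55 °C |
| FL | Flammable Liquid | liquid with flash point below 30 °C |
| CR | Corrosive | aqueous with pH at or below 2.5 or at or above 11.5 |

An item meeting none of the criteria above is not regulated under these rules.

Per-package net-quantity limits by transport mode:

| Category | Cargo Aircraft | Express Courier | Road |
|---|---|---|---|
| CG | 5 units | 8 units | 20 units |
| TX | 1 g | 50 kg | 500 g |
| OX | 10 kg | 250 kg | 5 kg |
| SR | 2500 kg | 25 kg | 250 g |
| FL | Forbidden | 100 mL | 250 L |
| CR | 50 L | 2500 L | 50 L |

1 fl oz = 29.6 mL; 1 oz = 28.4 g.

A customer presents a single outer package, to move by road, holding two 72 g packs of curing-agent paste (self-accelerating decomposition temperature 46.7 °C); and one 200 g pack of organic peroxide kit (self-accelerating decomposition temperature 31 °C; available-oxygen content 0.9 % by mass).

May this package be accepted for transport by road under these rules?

No

The curing-agent paste has self-accelerating decomposition temperature 46.7 °C, which is ≤ 55 °C, so it is Category SR (Self-Reactive).
Self-accelerating decomposition temperature 31 °C meets the Category SR criterion (Self-Reactive), so the organic peroxide kit is Category SR.
Total Category SR: (two 72 g packs = 144 g) + 200 g = 344 g.
344 g exceeds the road limit of 250 g for Category SR.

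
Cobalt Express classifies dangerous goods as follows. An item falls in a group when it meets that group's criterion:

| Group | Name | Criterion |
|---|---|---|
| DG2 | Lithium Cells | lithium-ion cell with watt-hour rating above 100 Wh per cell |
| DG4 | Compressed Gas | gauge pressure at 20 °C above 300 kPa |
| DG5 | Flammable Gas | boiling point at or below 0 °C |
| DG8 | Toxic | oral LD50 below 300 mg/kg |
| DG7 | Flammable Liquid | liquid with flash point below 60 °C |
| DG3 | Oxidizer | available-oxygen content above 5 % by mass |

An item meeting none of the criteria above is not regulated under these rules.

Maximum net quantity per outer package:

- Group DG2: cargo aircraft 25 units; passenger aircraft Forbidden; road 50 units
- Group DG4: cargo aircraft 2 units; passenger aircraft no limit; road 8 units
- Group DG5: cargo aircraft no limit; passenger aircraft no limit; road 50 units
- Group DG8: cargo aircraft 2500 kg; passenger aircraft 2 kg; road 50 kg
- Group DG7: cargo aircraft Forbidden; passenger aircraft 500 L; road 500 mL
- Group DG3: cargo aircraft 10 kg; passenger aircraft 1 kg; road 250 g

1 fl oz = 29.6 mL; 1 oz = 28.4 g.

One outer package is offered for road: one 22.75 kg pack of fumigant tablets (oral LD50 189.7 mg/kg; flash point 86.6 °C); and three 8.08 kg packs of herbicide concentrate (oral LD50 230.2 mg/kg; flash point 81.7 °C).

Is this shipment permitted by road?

Yes

Fumigant tablets: oral LD50 189.7 mg/kg < 300 mg/kg → Group DG8 (Toxic).
Herbicide concentrate: oral LD50 230.2 mg/kg < 300 mg/kg → Group DG8 (Toxic).
Group DG8 net quantity: 22.75 kg + (three 8.08 kg packs = 24.24 kg) = 46.99 kg.
That is within the Group DG8 road limit of 50 kg.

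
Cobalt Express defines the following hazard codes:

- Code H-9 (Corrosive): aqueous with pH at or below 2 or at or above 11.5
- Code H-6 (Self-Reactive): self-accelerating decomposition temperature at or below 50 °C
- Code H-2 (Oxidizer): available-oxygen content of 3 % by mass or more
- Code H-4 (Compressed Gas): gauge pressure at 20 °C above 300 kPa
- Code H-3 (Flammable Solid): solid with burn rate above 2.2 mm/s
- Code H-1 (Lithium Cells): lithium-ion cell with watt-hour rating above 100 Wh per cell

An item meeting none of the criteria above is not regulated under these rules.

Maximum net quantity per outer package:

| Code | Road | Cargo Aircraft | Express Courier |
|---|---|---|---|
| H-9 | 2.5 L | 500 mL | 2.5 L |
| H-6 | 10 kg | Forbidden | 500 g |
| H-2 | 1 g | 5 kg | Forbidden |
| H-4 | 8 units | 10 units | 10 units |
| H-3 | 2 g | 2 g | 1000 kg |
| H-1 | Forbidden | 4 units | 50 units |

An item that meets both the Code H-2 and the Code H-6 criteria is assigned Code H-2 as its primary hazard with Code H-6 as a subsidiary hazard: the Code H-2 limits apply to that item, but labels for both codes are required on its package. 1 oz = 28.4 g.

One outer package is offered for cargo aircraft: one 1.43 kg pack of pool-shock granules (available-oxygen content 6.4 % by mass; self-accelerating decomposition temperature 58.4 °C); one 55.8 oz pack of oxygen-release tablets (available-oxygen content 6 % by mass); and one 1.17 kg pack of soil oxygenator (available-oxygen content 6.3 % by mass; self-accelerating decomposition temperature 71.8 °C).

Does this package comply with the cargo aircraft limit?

Yes

The pool-shock granules have available-oxygen content 6.4 % by mass, which is ≥ 3 % by mass, so they are Code H-2 (Oxidizer).
With available-oxygen content 6 % by mass (≥ 3 % by mass), the oxygen-release tablets fall in Code H-2.
Available-oxygen content 6.3 % by mass meets the Code H-2 criterion (Oxidizer), so the soil oxygenator is Code H-2.
Total Code H-2: 1.43 kg + (one 55.8 oz pack = 1584.72 g) + 1.17 kg = 4184.72 g.
That is within the Code H-2 cargo aircraft limit of 5 kg.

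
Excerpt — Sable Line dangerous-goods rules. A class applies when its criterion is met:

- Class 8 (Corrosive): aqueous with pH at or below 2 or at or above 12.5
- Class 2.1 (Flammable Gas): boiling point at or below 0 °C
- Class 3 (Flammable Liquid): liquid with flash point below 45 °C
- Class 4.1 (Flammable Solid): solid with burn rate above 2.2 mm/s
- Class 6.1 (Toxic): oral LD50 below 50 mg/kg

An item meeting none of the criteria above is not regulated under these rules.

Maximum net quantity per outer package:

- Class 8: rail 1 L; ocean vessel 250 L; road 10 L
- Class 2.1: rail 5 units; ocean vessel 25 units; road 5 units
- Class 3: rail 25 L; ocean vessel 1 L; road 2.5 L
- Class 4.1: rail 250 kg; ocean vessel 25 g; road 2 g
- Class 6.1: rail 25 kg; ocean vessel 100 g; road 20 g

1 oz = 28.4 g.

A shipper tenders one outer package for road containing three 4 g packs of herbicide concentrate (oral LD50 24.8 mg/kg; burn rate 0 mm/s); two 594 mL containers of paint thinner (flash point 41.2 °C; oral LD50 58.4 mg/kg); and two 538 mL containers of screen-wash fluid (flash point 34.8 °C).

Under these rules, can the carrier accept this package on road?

Yes

With oral LD50 24.8 mg/kg (< 50 mg/kg), the herbicide concentrate falls in Class 6.1.
Paint thinner: flash point 41.2 °C < 45 °C → Class 3 (Flammable Liquid).
With flash point 34.8 °C (< 45 °C), the screen-wash fluid falls in Class 3.
Class 6.1 quantity: three 4 g packs = 12 g.
12 g ≤ 20 g (road limit, Class 6.1) — within limit.
Total Class 3: (two 594 mL containers = 1.188 L) + (two 538 mL containers = 1.076 L) = 2.264 L.
That is within the Class 3 road limit of 2.5 L.
Every hazard class is within its road limit and no segregation rule is violated.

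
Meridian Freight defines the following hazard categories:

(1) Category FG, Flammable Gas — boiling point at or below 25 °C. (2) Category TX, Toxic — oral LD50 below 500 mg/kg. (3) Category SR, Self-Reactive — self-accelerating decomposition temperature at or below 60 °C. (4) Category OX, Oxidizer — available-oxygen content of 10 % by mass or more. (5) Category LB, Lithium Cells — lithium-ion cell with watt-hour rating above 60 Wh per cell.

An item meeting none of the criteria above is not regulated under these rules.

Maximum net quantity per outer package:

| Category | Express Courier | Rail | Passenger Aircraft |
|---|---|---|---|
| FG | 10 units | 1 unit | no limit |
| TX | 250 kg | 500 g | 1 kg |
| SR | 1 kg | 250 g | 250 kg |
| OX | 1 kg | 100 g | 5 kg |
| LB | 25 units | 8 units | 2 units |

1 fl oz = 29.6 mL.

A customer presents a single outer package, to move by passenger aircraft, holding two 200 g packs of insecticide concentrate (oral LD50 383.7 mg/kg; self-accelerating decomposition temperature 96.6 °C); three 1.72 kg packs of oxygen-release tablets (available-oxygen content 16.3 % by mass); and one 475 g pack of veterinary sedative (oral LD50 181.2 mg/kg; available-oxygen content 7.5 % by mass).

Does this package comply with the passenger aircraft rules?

No

The insecticide concentrate has oral LD50 383.7 mg/kg, which is < 500 mg/kg, so it is Category TX (Toxic).
Available-oxygen content 16.3 % by mass meets the Category OX criterion (Oxidizer), so the oxygen-release tablets are Category OX.
Veterinary sedative: oral LD50 181.2 mg/kg < 500 mg/kg → Category TX (Toxic).
Category TX net quantity: (two 200 g packs = 400 g) + 475 g = 875 g.
That is within the Category TX passenger aircraft limit of 1 kg.
Category OX quantity: three 1.72 kg packs = 5.16 kg.
That exceeds the Category OX passenger aircraft limit of 5 kg.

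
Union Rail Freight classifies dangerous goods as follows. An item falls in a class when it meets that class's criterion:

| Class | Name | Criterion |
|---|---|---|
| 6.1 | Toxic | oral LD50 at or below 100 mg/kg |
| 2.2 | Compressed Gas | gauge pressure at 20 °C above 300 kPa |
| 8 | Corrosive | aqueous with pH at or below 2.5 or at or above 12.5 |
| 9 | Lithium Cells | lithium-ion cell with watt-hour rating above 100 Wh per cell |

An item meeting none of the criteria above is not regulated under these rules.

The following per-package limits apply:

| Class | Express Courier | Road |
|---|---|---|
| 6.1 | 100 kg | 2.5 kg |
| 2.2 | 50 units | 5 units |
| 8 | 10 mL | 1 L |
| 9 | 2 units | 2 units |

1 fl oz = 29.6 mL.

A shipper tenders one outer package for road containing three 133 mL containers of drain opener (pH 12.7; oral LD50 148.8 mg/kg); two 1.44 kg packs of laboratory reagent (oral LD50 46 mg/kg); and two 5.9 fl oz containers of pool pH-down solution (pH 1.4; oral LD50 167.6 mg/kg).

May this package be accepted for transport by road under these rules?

No

pH 12.7 meets the Class 8 criterion (Corrosive), so the drain opener is Class 8.
Oral LD50 46 mg/kg meets the Class 6.1 criterion (Toxic), so the laboratory reagent is Class 6.1.
The pool pH-down solution has pH 1.4, which is ≤ 2.5, so it is Class 8 (Corrosive).
Class 6.1 quantity: two 1.44 kg packs = 2.88 kg.
2.88 kg exceeds the road limit of 2.5 kg for Class 6.1.
Class 8 net quantity: (three 133 mL containers = 399 mL) + (two 5.9 fl oz containers = 349.28 mL) = 748.28 mL.
748.28 mL ≤ 1 L (road limit, Class 8) — within limit.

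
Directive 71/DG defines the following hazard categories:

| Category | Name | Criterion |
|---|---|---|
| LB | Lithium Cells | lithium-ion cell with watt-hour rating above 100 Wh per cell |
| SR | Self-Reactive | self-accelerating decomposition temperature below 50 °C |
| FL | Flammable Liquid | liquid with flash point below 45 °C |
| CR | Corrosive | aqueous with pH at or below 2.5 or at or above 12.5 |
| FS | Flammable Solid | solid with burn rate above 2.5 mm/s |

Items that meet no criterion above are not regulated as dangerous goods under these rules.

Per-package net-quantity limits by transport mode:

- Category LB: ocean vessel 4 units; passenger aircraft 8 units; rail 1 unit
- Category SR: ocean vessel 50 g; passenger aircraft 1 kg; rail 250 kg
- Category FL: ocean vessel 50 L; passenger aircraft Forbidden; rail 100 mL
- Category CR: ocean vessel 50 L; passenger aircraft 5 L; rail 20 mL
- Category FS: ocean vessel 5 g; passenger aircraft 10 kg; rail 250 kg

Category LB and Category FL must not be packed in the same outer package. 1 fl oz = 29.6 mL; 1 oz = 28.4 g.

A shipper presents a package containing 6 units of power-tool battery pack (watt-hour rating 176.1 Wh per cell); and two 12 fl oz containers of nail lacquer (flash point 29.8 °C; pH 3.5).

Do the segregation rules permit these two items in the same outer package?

The power-tool battery pack has watt-hour rating 176.1 Wh per cell, which is > 100 Wh per cell, so it is Category LB (Lithium Cells).
Flash point 29.8 °C meets the Category FL criterion (Flammable Liquid), so the nail lacquer is Category FL.
Category LB and Category FL may not share an outer package.

No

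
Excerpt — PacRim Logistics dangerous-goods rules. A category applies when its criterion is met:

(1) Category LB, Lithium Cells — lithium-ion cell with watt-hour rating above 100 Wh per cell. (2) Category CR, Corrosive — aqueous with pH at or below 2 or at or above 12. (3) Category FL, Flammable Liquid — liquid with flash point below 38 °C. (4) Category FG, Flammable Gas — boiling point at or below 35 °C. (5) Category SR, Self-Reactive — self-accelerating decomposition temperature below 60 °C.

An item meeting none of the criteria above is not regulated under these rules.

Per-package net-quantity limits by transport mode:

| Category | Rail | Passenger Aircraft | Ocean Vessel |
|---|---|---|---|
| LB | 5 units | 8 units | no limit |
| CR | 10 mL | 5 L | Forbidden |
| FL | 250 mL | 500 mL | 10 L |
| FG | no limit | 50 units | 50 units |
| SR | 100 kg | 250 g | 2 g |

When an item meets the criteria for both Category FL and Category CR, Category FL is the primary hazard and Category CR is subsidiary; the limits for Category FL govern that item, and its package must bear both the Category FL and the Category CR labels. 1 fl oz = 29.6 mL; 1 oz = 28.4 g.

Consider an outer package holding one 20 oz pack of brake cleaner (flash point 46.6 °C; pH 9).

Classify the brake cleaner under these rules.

pH 9 is between 2 and 12, so Category CR does not apply.
flash point 46.6 °C is not below 38 °C, so Category FL does not apply.
No criterion is met, so the item is not regulated.

Not regulated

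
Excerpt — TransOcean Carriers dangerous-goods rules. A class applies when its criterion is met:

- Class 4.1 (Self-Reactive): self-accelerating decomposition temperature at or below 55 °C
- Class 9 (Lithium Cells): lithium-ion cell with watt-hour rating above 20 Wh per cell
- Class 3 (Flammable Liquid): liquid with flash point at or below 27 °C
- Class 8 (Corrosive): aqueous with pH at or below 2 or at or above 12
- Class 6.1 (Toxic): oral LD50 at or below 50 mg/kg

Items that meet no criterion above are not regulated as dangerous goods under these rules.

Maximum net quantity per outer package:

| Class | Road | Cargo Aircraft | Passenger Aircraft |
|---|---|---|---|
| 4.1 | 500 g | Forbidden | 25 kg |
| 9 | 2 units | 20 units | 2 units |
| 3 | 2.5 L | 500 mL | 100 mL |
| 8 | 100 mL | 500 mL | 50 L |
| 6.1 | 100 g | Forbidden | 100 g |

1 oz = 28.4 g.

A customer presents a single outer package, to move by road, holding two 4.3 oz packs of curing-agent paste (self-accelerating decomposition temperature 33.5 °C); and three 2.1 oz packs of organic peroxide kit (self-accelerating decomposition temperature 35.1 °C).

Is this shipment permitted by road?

With self-accelerating decomposition temperature 33.5 °C (≤ 55 °C), the curing-agent paste falls in Class 4.1.
The organic peroxide kit has self-accelerating decomposition temperature 35.1 °C, which is ≤ 55 °C, so it is Class 4.1 (Self-Reactive).
Total Class 4.1: (two 4.3 oz packs = 244.24 g) + (three 2.1 oz packs = 178.92 g) = 423.16 g.
That is within the Class 4.1 road limit of 500 g.

Yes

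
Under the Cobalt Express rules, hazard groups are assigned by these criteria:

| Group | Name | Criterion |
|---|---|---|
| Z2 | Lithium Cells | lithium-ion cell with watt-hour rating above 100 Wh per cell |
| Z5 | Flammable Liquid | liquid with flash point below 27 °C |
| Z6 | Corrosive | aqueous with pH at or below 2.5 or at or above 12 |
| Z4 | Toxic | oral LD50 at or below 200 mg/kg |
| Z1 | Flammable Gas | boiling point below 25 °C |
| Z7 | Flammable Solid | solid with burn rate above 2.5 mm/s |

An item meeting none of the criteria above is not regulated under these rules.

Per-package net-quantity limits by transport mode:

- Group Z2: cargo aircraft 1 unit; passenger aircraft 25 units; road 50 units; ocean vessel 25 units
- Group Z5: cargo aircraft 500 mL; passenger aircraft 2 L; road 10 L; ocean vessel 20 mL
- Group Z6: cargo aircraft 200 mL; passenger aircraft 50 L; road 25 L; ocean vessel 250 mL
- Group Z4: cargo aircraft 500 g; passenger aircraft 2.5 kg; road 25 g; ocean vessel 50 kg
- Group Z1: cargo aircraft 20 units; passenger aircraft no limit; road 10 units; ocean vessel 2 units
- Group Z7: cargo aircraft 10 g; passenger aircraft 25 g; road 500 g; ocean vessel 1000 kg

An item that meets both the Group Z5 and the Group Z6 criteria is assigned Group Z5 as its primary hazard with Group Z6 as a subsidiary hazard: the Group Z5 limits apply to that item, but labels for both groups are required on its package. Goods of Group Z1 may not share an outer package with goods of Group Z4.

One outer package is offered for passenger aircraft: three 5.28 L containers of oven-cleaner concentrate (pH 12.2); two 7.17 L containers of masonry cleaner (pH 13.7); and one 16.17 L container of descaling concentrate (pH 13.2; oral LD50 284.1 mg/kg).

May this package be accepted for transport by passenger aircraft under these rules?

Oven-cleaner concentrate: pH 12.2 ≥ 12 → Group Z6 (Corrosive).
pH 13.7 meets the Group Z6 criterion (Corrosive), so the masonry cleaner is Group Z6.
The descaling concentrate has pH 13.2, which is ≥ 12, so it is Group Z6 (Corrosive).
Total Group Z6: (three 5.28 L containers = 15.84 L) + (two 7.17 L containers = 14.34 L) + 16.17 L = 46.35 L.
That is within the Group Z6 passenger aircraft limit of 50 L.

Yes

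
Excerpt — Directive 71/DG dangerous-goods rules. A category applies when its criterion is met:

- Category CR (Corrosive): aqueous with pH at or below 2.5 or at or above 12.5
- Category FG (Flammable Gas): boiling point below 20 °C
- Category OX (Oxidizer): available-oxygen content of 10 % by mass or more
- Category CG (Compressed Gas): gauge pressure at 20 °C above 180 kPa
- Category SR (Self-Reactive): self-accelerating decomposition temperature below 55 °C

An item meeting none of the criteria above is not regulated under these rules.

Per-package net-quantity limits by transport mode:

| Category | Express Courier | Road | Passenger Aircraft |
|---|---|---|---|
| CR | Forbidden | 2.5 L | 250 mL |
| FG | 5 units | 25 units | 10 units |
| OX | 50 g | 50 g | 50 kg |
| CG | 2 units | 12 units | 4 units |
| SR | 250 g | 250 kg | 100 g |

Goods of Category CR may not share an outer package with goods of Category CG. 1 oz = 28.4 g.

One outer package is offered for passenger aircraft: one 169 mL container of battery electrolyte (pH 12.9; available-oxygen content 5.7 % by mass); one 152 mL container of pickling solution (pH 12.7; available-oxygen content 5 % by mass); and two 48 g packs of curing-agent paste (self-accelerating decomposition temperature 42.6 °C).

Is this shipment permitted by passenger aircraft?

The battery electrolyte has pH 12.9, which is ≥ 12.5, so it is Category CR (Corrosive).
The pickling solution has pH 12.7, which is ≥ 12.5, so it is Category CR (Corrosive).
Self-accelerating decomposition temperature 42.6 °C meets the Category SR criterion (Self-Reactive), so the curing-agent paste is Category SR.
Total Category CR: 169 mL + 152 mL = 321 mL.
321 mL > 250 mL (passenger aircraft limit, Category CR) — over the limit.
Category SR quantity: two 48 g packs = 96 g.
96 g ≤ 100 g (passenger aircraft limit, Category SR) — within limit.
The segregation rule (Category CR with Category CG) does not apply to Category CR with Category SR.

No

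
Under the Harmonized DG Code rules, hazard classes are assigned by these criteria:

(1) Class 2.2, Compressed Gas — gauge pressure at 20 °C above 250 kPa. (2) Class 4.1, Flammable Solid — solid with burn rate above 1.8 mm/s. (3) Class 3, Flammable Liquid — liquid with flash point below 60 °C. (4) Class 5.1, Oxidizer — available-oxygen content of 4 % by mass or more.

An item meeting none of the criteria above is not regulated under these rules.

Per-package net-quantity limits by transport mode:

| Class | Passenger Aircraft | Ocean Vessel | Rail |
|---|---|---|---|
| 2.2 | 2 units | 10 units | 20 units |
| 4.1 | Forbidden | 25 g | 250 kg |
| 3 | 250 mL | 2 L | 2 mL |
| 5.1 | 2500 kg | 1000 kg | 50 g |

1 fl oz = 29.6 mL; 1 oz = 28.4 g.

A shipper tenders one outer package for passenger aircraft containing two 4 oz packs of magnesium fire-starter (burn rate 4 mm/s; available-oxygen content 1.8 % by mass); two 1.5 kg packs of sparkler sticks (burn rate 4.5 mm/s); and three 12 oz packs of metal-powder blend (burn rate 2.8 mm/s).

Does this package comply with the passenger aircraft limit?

No

Burn rate 4 mm/s meets the Class 4.1 criterion (Flammable Solid), so the magnesium fire-starter is Class 4.1.
Sparkler sticks: burn rate 4.5 mm/s > 1.8 mm/s → Class 4.1 (Flammable Solid).
The metal-powder blend has burn rate 2.8 mm/s, which is > 1.8 mm/s, so it is Class 4.1 (Flammable Solid).
Class 4.1 net quantity: (two 4 oz packs = 227.2 g) + (two 1.5 kg packs = 3 kg) + (three 12 oz packs = 1022.4 g) = 4249.6 g.
By passenger aircraft, Class 4.1 is Forbidden regardless of quantity.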